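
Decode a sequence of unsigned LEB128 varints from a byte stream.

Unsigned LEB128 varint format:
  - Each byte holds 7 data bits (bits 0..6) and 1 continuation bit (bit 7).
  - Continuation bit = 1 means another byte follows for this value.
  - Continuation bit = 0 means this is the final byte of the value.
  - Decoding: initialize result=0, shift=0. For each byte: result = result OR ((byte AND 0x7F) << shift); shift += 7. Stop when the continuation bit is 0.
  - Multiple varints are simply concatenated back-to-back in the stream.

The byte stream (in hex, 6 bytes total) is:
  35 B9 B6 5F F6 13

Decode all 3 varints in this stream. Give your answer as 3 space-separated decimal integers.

Answer: 53 1563449 2550

Derivation:
  byte[0]=0x35 cont=0 payload=0x35=53: acc |= 53<<0 -> acc=53 shift=7 [end]
Varint 1: bytes[0:1] = 35 -> value 53 (1 byte(s))
  byte[1]=0xB9 cont=1 payload=0x39=57: acc |= 57<<0 -> acc=57 shift=7
  byte[2]=0xB6 cont=1 payload=0x36=54: acc |= 54<<7 -> acc=6969 shift=14
  byte[3]=0x5F cont=0 payload=0x5F=95: acc |= 95<<14 -> acc=1563449 shift=21 [end]
Varint 2: bytes[1:4] = B9 B6 5F -> value 1563449 (3 byte(s))
  byte[4]=0xF6 cont=1 payload=0x76=118: acc |= 118<<0 -> acc=118 shift=7
  byte[5]=0x13 cont=0 payload=0x13=19: acc |= 19<<7 -> acc=2550 shift=14 [end]
Varint 3: bytes[4:6] = F6 13 -> value 2550 (2 byte(s))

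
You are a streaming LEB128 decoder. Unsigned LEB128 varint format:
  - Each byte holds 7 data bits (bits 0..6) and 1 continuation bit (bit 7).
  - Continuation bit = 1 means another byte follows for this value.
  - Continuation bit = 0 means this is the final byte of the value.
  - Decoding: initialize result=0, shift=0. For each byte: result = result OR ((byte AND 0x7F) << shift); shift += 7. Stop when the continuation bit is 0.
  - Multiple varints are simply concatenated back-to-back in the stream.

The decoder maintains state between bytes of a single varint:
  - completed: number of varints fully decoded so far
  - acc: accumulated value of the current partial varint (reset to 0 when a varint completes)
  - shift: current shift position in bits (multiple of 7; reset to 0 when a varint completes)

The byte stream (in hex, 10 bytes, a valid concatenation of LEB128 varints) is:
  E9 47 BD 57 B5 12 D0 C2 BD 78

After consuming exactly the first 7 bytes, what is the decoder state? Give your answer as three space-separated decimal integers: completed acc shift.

Answer: 3 80 7

Derivation:
byte[0]=0xE9 cont=1 payload=0x69: acc |= 105<<0 -> completed=0 acc=105 shift=7
byte[1]=0x47 cont=0 payload=0x47: varint #1 complete (value=9193); reset -> completed=1 acc=0 shift=0
byte[2]=0xBD cont=1 payload=0x3D: acc |= 61<<0 -> completed=1 acc=61 shift=7
byte[3]=0x57 cont=0 payload=0x57: varint #2 complete (value=11197); reset -> completed=2 acc=0 shift=0
byte[4]=0xB5 cont=1 payload=0x35: acc |= 53<<0 -> completed=2 acc=53 shift=7
byte[5]=0x12 cont=0 payload=0x12: varint #3 complete (value=2357); reset -> completed=3 acc=0 shift=0
byte[6]=0xD0 cont=1 payload=0x50: acc |= 80<<0 -> completed=3 acc=80 shift=7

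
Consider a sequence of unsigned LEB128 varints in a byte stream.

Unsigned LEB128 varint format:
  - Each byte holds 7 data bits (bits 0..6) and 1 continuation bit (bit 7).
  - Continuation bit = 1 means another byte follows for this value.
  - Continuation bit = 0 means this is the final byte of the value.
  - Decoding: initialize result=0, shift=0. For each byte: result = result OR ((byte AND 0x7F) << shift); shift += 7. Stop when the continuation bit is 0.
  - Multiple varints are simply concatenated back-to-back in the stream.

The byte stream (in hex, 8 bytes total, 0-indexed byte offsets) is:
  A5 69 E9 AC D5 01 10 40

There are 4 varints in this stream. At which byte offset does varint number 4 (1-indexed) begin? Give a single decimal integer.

  byte[0]=0xA5 cont=1 payload=0x25=37: acc |= 37<<0 -> acc=37 shift=7
  byte[1]=0x69 cont=0 payload=0x69=105: acc |= 105<<7 -> acc=13477 shift=14 [end]
Varint 1: bytes[0:2] = A5 69 -> value 13477 (2 byte(s))
  byte[2]=0xE9 cont=1 payload=0x69=105: acc |= 105<<0 -> acc=105 shift=7
  byte[3]=0xAC cont=1 payload=0x2C=44: acc |= 44<<7 -> acc=5737 shift=14
  byte[4]=0xD5 cont=1 payload=0x55=85: acc |= 85<<14 -> acc=1398377 shift=21
  byte[5]=0x01 cont=0 payload=0x01=1: acc |= 1<<21 -> acc=3495529 shift=28 [end]
Varint 2: bytes[2:6] = E9 AC D5 01 -> value 3495529 (4 byte(s))
  byte[6]=0x10 cont=0 payload=0x10=16: acc |= 16<<0 -> acc=16 shift=7 [end]
Varint 3: bytes[6:7] = 10 -> value 16 (1 byte(s))
  byte[7]=0x40 cont=0 payload=0x40=64: acc |= 64<<0 -> acc=64 shift=7 [end]
Varint 4: bytes[7:8] = 40 -> value 64 (1 byte(s))

Answer: 7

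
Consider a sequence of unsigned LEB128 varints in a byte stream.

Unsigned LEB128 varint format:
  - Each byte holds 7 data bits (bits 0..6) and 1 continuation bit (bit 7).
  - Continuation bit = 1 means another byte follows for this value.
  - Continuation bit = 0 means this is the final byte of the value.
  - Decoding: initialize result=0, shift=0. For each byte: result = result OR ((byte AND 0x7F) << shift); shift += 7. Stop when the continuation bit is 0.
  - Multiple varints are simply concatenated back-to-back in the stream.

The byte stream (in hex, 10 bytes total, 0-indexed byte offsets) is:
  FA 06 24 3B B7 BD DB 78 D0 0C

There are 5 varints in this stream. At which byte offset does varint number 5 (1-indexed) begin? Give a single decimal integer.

Answer: 8

Derivation:
  byte[0]=0xFA cont=1 payload=0x7A=122: acc |= 122<<0 -> acc=122 shift=7
  byte[1]=0x06 cont=0 payload=0x06=6: acc |= 6<<7 -> acc=890 shift=14 [end]
Varint 1: bytes[0:2] = FA 06 -> value 890 (2 byte(s))
  byte[2]=0x24 cont=0 payload=0x24=36: acc |= 36<<0 -> acc=36 shift=7 [end]
Varint 2: bytes[2:3] = 24 -> value 36 (1 byte(s))
  byte[3]=0x3B cont=0 payload=0x3B=59: acc |= 59<<0 -> acc=59 shift=7 [end]
Varint 3: bytes[3:4] = 3B -> value 59 (1 byte(s))
  byte[4]=0xB7 cont=1 payload=0x37=55: acc |= 55<<0 -> acc=55 shift=7
  byte[5]=0xBD cont=1 payload=0x3D=61: acc |= 61<<7 -> acc=7863 shift=14
  byte[6]=0xDB cont=1 payload=0x5B=91: acc |= 91<<14 -> acc=1498807 shift=21
  byte[7]=0x78 cont=0 payload=0x78=120: acc |= 120<<21 -> acc=253157047 shift=28 [end]
Varint 4: bytes[4:8] = B7 BD DB 78 -> value 253157047 (4 byte(s))
  byte[8]=0xD0 cont=1 payload=0x50=80: acc |= 80<<0 -> acc=80 shift=7
  byte[9]=0x0C cont=0 payload=0x0C=12: acc |= 12<<7 -> acc=1616 shift=14 [end]
Varint 5: bytes[8:10] = D0 0C -> value 1616 (2 byte(s))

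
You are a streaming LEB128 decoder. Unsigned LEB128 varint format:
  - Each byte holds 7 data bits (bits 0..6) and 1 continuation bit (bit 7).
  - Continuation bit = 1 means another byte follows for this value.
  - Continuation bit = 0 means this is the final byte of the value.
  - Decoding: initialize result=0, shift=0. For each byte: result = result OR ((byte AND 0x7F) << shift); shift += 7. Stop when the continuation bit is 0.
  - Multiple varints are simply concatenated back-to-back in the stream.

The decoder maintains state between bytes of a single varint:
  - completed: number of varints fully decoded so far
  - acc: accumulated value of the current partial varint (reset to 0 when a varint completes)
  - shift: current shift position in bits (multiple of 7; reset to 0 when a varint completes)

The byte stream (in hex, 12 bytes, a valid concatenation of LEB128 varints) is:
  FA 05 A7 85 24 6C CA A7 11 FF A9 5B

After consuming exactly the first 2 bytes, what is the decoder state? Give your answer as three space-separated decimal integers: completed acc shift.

Answer: 1 0 0

Derivation:
byte[0]=0xFA cont=1 payload=0x7A: acc |= 122<<0 -> completed=0 acc=122 shift=7
byte[1]=0x05 cont=0 payload=0x05: varint #1 complete (value=762); reset -> completed=1 acc=0 shift=0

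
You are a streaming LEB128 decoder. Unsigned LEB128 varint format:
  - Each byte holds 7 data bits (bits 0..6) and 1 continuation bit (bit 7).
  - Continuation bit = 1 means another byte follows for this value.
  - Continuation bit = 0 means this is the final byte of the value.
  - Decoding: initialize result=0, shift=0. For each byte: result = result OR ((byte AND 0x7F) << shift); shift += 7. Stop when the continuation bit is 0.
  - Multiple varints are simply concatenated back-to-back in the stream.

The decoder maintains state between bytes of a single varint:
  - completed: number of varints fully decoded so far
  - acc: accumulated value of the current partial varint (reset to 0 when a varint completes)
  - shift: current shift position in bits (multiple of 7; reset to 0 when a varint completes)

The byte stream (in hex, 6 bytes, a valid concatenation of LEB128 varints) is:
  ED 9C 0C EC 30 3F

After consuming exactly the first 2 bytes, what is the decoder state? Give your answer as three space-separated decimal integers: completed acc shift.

Answer: 0 3693 14

Derivation:
byte[0]=0xED cont=1 payload=0x6D: acc |= 109<<0 -> completed=0 acc=109 shift=7
byte[1]=0x9C cont=1 payload=0x1C: acc |= 28<<7 -> completed=0 acc=3693 shift=14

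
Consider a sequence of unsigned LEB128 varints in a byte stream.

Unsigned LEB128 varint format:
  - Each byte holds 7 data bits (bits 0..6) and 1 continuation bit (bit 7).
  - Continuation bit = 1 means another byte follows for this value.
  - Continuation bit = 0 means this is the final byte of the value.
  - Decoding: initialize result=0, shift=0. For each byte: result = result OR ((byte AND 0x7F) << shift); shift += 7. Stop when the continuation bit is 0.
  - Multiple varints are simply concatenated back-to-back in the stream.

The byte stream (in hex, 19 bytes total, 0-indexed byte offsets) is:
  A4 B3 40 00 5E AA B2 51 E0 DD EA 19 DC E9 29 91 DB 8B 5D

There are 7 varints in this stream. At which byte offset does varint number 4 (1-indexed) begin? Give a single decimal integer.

  byte[0]=0xA4 cont=1 payload=0x24=36: acc |= 36<<0 -> acc=36 shift=7
  byte[1]=0xB3 cont=1 payload=0x33=51: acc |= 51<<7 -> acc=6564 shift=14
  byte[2]=0x40 cont=0 payload=0x40=64: acc |= 64<<14 -> acc=1055140 shift=21 [end]
Varint 1: bytes[0:3] = A4 B3 40 -> value 1055140 (3 byte(s))
  byte[3]=0x00 cont=0 payload=0x00=0: acc |= 0<<0 -> acc=0 shift=7 [end]
Varint 2: bytes[3:4] = 00 -> value 0 (1 byte(s))
  byte[4]=0x5E cont=0 payload=0x5E=94: acc |= 94<<0 -> acc=94 shift=7 [end]
Varint 3: bytes[4:5] = 5E -> value 94 (1 byte(s))
  byte[5]=0xAA cont=1 payload=0x2A=42: acc |= 42<<0 -> acc=42 shift=7
  byte[6]=0xB2 cont=1 payload=0x32=50: acc |= 50<<7 -> acc=6442 shift=14
  byte[7]=0x51 cont=0 payload=0x51=81: acc |= 81<<14 -> acc=1333546 shift=21 [end]
Varint 4: bytes[5:8] = AA B2 51 -> value 1333546 (3 byte(s))
  byte[8]=0xE0 cont=1 payload=0x60=96: acc |= 96<<0 -> acc=96 shift=7
  byte[9]=0xDD cont=1 payload=0x5D=93: acc |= 93<<7 -> acc=12000 shift=14
  byte[10]=0xEA cont=1 payload=0x6A=106: acc |= 106<<14 -> acc=1748704 shift=21
  byte[11]=0x19 cont=0 payload=0x19=25: acc |= 25<<21 -> acc=54177504 shift=28 [end]
Varint 5: bytes[8:12] = E0 DD EA 19 -> value 54177504 (4 byte(s))
  byte[12]=0xDC cont=1 payload=0x5C=92: acc |= 92<<0 -> acc=92 shift=7
  byte[13]=0xE9 cont=1 payload=0x69=105: acc |= 105<<7 -> acc=13532 shift=14
  byte[14]=0x29 cont=0 payload=0x29=41: acc |= 41<<14 -> acc=685276 shift=21 [end]
Varint 6: bytes[12:15] = DC E9 29 -> value 685276 (3 byte(s))
  byte[15]=0x91 cont=1 payload=0x11=17: acc |= 17<<0 -> acc=17 shift=7
  byte[16]=0xDB cont=1 payload=0x5B=91: acc |= 91<<7 -> acc=11665 shift=14
  byte[17]=0x8B cont=1 payload=0x0B=11: acc |= 11<<14 -> acc=191889 shift=21
  byte[18]=0x5D cont=0 payload=0x5D=93: acc |= 93<<21 -> acc=195227025 shift=28 [end]
Varint 7: bytes[15:19] = 91 DB 8B 5D -> value 195227025 (4 byte(s))

Answer: 5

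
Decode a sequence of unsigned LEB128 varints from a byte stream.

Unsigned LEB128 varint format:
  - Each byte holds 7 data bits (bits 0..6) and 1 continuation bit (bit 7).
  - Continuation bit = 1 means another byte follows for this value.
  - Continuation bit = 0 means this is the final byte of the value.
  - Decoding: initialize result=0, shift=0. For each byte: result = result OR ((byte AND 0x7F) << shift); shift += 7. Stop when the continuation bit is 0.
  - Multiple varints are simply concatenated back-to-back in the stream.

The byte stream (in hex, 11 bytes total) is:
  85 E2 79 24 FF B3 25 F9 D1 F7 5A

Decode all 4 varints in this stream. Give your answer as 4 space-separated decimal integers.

Answer: 1995013 36 612863 190703865

Derivation:
  byte[0]=0x85 cont=1 payload=0x05=5: acc |= 5<<0 -> acc=5 shift=7
  byte[1]=0xE2 cont=1 payload=0x62=98: acc |= 98<<7 -> acc=12549 shift=14
  byte[2]=0x79 cont=0 payload=0x79=121: acc |= 121<<14 -> acc=1995013 shift=21 [end]
Varint 1: bytes[0:3] = 85 E2 79 -> value 1995013 (3 byte(s))
  byte[3]=0x24 cont=0 payload=0x24=36: acc |= 36<<0 -> acc=36 shift=7 [end]
Varint 2: bytes[3:4] = 24 -> value 36 (1 byte(s))
  byte[4]=0xFF cont=1 payload=0x7F=127: acc |= 127<<0 -> acc=127 shift=7
  byte[5]=0xB3 cont=1 payload=0x33=51: acc |= 51<<7 -> acc=6655 shift=14
  byte[6]=0x25 cont=0 payload=0x25=37: acc |= 37<<14 -> acc=612863 shift=21 [end]
Varint 3: bytes[4:7] = FF B3 25 -> value 612863 (3 byte(s))
  byte[7]=0xF9 cont=1 payload=0x79=121: acc |= 121<<0 -> acc=121 shift=7
  byte[8]=0xD1 cont=1 payload=0x51=81: acc |= 81<<7 -> acc=10489 shift=14
  byte[9]=0xF7 cont=1 payload=0x77=119: acc |= 119<<14 -> acc=1960185 shift=21
  byte[10]=0x5A cont=0 payload=0x5A=90: acc |= 90<<21 -> acc=190703865 shift=28 [end]
Varint 4: bytes[7:11] = F9 D1 F7 5A -> value 190703865 (4 byte(s))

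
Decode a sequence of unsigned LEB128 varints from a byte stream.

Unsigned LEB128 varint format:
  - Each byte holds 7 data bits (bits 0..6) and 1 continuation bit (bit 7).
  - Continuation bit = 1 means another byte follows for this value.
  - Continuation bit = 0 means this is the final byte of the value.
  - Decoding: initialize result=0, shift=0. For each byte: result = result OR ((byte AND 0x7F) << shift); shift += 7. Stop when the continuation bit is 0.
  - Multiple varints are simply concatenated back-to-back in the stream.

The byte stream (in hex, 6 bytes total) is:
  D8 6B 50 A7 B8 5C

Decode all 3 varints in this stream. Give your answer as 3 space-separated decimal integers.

  byte[0]=0xD8 cont=1 payload=0x58=88: acc |= 88<<0 -> acc=88 shift=7
  byte[1]=0x6B cont=0 payload=0x6B=107: acc |= 107<<7 -> acc=13784 shift=14 [end]
Varint 1: bytes[0:2] = D8 6B -> value 13784 (2 byte(s))
  byte[2]=0x50 cont=0 payload=0x50=80: acc |= 80<<0 -> acc=80 shift=7 [end]
Varint 2: bytes[2:3] = 50 -> value 80 (1 byte(s))
  byte[3]=0xA7 cont=1 payload=0x27=39: acc |= 39<<0 -> acc=39 shift=7
  byte[4]=0xB8 cont=1 payload=0x38=56: acc |= 56<<7 -> acc=7207 shift=14
  byte[5]=0x5C cont=0 payload=0x5C=92: acc |= 92<<14 -> acc=1514535 shift=21 [end]
Varint 3: bytes[3:6] = A7 B8 5C -> value 1514535 (3 byte(s))

Answer: 13784 80 1514535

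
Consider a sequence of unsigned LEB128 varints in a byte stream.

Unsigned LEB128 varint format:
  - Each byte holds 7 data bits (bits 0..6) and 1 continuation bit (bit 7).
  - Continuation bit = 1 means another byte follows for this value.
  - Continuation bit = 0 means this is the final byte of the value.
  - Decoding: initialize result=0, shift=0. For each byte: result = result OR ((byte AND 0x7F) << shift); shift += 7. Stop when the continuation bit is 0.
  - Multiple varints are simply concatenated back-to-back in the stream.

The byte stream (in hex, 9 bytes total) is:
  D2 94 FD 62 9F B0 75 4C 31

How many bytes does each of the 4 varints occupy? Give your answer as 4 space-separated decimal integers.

Answer: 4 3 1 1

Derivation:
  byte[0]=0xD2 cont=1 payload=0x52=82: acc |= 82<<0 -> acc=82 shift=7
  byte[1]=0x94 cont=1 payload=0x14=20: acc |= 20<<7 -> acc=2642 shift=14
  byte[2]=0xFD cont=1 payload=0x7D=125: acc |= 125<<14 -> acc=2050642 shift=21
  byte[3]=0x62 cont=0 payload=0x62=98: acc |= 98<<21 -> acc=207571538 shift=28 [end]
Varint 1: bytes[0:4] = D2 94 FD 62 -> value 207571538 (4 byte(s))
  byte[4]=0x9F cont=1 payload=0x1F=31: acc |= 31<<0 -> acc=31 shift=7
  byte[5]=0xB0 cont=1 payload=0x30=48: acc |= 48<<7 -> acc=6175 shift=14
  byte[6]=0x75 cont=0 payload=0x75=117: acc |= 117<<14 -> acc=1923103 shift=21 [end]
Varint 2: bytes[4:7] = 9F B0 75 -> value 1923103 (3 byte(s))
  byte[7]=0x4C cont=0 payload=0x4C=76: acc |= 76<<0 -> acc=76 shift=7 [end]
Varint 3: bytes[7:8] = 4C -> value 76 (1 byte(s))
  byte[8]=0x31 cont=0 payload=0x31=49: acc |= 49<<0 -> acc=49 shift=7 [end]
Varint 4: bytes[8:9] = 31 -> value 49 (1 byte(s))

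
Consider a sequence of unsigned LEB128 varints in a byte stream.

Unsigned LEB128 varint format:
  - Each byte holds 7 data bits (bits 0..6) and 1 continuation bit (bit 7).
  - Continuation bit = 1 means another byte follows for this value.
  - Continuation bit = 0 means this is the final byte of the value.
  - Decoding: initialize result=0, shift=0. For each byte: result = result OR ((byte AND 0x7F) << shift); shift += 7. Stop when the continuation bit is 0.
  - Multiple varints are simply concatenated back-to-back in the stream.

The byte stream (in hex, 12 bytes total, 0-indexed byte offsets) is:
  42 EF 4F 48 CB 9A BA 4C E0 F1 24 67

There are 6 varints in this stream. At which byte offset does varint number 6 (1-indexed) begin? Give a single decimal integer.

Answer: 11

Derivation:
  byte[0]=0x42 cont=0 payload=0x42=66: acc |= 66<<0 -> acc=66 shift=7 [end]
Varint 1: bytes[0:1] = 42 -> value 66 (1 byte(s))
  byte[1]=0xEF cont=1 payload=0x6F=111: acc |= 111<<0 -> acc=111 shift=7
  byte[2]=0x4F cont=0 payload=0x4F=79: acc |= 79<<7 -> acc=10223 shift=14 [end]
Varint 2: bytes[1:3] = EF 4F -> value 10223 (2 byte(s))
  byte[3]=0x48 cont=0 payload=0x48=72: acc |= 72<<0 -> acc=72 shift=7 [end]
Varint 3: bytes[3:4] = 48 -> value 72 (1 byte(s))
  byte[4]=0xCB cont=1 payload=0x4B=75: acc |= 75<<0 -> acc=75 shift=7
  byte[5]=0x9A cont=1 payload=0x1A=26: acc |= 26<<7 -> acc=3403 shift=14
  byte[6]=0xBA cont=1 payload=0x3A=58: acc |= 58<<14 -> acc=953675 shift=21
  byte[7]=0x4C cont=0 payload=0x4C=76: acc |= 76<<21 -> acc=160337227 shift=28 [end]
Varint 4: bytes[4:8] = CB 9A BA 4C -> value 160337227 (4 byte(s))
  byte[8]=0xE0 cont=1 payload=0x60=96: acc |= 96<<0 -> acc=96 shift=7
  byte[9]=0xF1 cont=1 payload=0x71=113: acc |= 113<<7 -> acc=14560 shift=14
  byte[10]=0x24 cont=0 payload=0x24=36: acc |= 36<<14 -> acc=604384 shift=21 [end]
Varint 5: bytes[8:11] = E0 F1 24 -> value 604384 (3 byte(s))
  byte[11]=0x67 cont=0 payload=0x67=103: acc |= 103<<0 -> acc=103 shift=7 [end]
Varint 6: bytes[11:12] = 67 -> value 103 (1 byte(s))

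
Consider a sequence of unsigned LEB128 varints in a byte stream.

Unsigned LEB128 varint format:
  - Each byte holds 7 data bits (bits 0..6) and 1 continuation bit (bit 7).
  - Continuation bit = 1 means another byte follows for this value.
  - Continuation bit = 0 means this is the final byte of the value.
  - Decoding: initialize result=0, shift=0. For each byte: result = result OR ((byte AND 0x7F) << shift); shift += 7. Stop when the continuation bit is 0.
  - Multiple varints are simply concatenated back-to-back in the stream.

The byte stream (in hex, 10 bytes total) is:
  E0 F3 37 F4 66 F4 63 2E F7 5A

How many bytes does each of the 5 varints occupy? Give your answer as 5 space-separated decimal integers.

Answer: 3 2 2 1 2

Derivation:
  byte[0]=0xE0 cont=1 payload=0x60=96: acc |= 96<<0 -> acc=96 shift=7
  byte[1]=0xF3 cont=1 payload=0x73=115: acc |= 115<<7 -> acc=14816 shift=14
  byte[2]=0x37 cont=0 payload=0x37=55: acc |= 55<<14 -> acc=915936 shift=21 [end]
Varint 1: bytes[0:3] = E0 F3 37 -> value 915936 (3 byte(s))
  byte[3]=0xF4 cont=1 payload=0x74=116: acc |= 116<<0 -> acc=116 shift=7
  byte[4]=0x66 cont=0 payload=0x66=102: acc |= 102<<7 -> acc=13172 shift=14 [end]
Varint 2: bytes[3:5] = F4 66 -> value 13172 (2 byte(s))
  byte[5]=0xF4 cont=1 payload=0x74=116: acc |= 116<<0 -> acc=116 shift=7
  byte[6]=0x63 cont=0 payload=0x63=99: acc |= 99<<7 -> acc=12788 shift=14 [end]
Varint 3: bytes[5:7] = F4 63 -> value 12788 (2 byte(s))
  byte[7]=0x2E cont=0 payload=0x2E=46: acc |= 46<<0 -> acc=46 shift=7 [end]
Varint 4: bytes[7:8] = 2E -> value 46 (1 byte(s))
  byte[8]=0xF7 cont=1 payload=0x77=119: acc |= 119<<0 -> acc=119 shift=7
  byte[9]=0x5A cont=0 payload=0x5A=90: acc |= 90<<7 -> acc=11639 shift=14 [end]
Varint 5: bytes[8:10] = F7 5A -> value 11639 (2 byte(s))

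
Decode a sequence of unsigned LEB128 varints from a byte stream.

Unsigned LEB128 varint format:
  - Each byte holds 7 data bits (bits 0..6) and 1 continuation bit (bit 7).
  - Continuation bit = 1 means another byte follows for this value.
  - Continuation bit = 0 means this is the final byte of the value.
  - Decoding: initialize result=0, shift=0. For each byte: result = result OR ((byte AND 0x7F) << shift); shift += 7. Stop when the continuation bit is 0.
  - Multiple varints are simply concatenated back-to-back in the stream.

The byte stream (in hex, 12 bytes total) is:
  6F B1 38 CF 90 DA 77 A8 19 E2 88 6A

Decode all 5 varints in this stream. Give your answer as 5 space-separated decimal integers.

Answer: 111 7217 251037775 3240 1737826

Derivation:
  byte[0]=0x6F cont=0 payload=0x6F=111: acc |= 111<<0 -> acc=111 shift=7 [end]
Varint 1: bytes[0:1] = 6F -> value 111 (1 byte(s))
  byte[1]=0xB1 cont=1 payload=0x31=49: acc |= 49<<0 -> acc=49 shift=7
  byte[2]=0x38 cont=0 payload=0x38=56: acc |= 56<<7 -> acc=7217 shift=14 [end]
Varint 2: bytes[1:3] = B1 38 -> value 7217 (2 byte(s))
  byte[3]=0xCF cont=1 payload=0x4F=79: acc |= 79<<0 -> acc=79 shift=7
  byte[4]=0x90 cont=1 payload=0x10=16: acc |= 16<<7 -> acc=2127 shift=14
  byte[5]=0xDA cont=1 payload=0x5A=90: acc |= 90<<14 -> acc=1476687 shift=21
  byte[6]=0x77 cont=0 payload=0x77=119: acc |= 119<<21 -> acc=251037775 shift=28 [end]
Varint 3: bytes[3:7] = CF 90 DA 77 -> value 251037775 (4 byte(s))
  byte[7]=0xA8 cont=1 payload=0x28=40: acc |= 40<<0 -> acc=40 shift=7
  byte[8]=0x19 cont=0 payload=0x19=25: acc |= 25<<7 -> acc=3240 shift=14 [end]
Varint 4: bytes[7:9] = A8 19 -> value 3240 (2 byte(s))
  byte[9]=0xE2 cont=1 payload=0x62=98: acc |= 98<<0 -> acc=98 shift=7
  byte[10]=0x88 cont=1 payload=0x08=8: acc |= 8<<7 -> acc=1122 shift=14
  byte[11]=0x6A cont=0 payload=0x6A=106: acc |= 106<<14 -> acc=1737826 shift=21 [end]
Varint 5: bytes[9:12] = E2 88 6A -> value 1737826 (3 byte(s))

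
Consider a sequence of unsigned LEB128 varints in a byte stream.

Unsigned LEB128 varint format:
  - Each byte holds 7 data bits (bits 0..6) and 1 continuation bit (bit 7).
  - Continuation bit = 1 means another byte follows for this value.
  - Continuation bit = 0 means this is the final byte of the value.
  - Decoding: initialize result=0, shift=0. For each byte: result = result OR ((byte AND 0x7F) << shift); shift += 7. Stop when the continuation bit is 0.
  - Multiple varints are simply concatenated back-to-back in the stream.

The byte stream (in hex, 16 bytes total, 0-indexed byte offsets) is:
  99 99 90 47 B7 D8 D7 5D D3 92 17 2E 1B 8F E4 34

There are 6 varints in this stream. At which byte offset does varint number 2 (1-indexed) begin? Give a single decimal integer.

  byte[0]=0x99 cont=1 payload=0x19=25: acc |= 25<<0 -> acc=25 shift=7
  byte[1]=0x99 cont=1 payload=0x19=25: acc |= 25<<7 -> acc=3225 shift=14
  byte[2]=0x90 cont=1 payload=0x10=16: acc |= 16<<14 -> acc=265369 shift=21
  byte[3]=0x47 cont=0 payload=0x47=71: acc |= 71<<21 -> acc=149163161 shift=28 [end]
Varint 1: bytes[0:4] = 99 99 90 47 -> value 149163161 (4 byte(s))
  byte[4]=0xB7 cont=1 payload=0x37=55: acc |= 55<<0 -> acc=55 shift=7
  byte[5]=0xD8 cont=1 payload=0x58=88: acc |= 88<<7 -> acc=11319 shift=14
  byte[6]=0xD7 cont=1 payload=0x57=87: acc |= 87<<14 -> acc=1436727 shift=21
  byte[7]=0x5D cont=0 payload=0x5D=93: acc |= 93<<21 -> acc=196471863 shift=28 [end]
Varint 2: bytes[4:8] = B7 D8 D7 5D -> value 196471863 (4 byte(s))
  byte[8]=0xD3 cont=1 payload=0x53=83: acc |= 83<<0 -> acc=83 shift=7
  byte[9]=0x92 cont=1 payload=0x12=18: acc |= 18<<7 -> acc=2387 shift=14
  byte[10]=0x17 cont=0 payload=0x17=23: acc |= 23<<14 -> acc=379219 shift=21 [end]
Varint 3: bytes[8:11] = D3 92 17 -> value 379219 (3 byte(s))
  byte[11]=0x2E cont=0 payload=0x2E=46: acc |= 46<<0 -> acc=46 shift=7 [end]
Varint 4: bytes[11:12] = 2E -> value 46 (1 byte(s))
  byte[12]=0x1B cont=0 payload=0x1B=27: acc |= 27<<0 -> acc=27 shift=7 [end]
Varint 5: bytes[12:13] = 1B -> value 27 (1 byte(s))
  byte[13]=0x8F cont=1 payload=0x0F=15: acc |= 15<<0 -> acc=15 shift=7
  byte[14]=0xE4 cont=1 payload=0x64=100: acc |= 100<<7 -> acc=12815 shift=14
  byte[15]=0x34 cont=0 payload=0x34=52: acc |= 52<<14 -> acc=864783 shift=21 [end]
Varint 6: bytes[13:16] = 8F E4 34 -> value 864783 (3 byte(s))

Answer: 4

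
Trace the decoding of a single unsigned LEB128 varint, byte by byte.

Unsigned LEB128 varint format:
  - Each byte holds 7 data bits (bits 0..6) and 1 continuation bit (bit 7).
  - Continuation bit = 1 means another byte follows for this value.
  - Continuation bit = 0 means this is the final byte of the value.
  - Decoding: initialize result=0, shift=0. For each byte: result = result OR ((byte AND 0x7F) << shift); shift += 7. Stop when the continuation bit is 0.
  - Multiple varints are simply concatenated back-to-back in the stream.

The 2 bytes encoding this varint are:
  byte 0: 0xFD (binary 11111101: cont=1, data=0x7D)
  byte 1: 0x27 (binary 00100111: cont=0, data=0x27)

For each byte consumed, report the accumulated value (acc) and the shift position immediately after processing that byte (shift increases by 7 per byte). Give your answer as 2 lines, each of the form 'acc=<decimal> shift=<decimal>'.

byte 0=0xFD: payload=0x7D=125, contrib = 125<<0 = 125; acc -> 125, shift -> 7
byte 1=0x27: payload=0x27=39, contrib = 39<<7 = 4992; acc -> 5117, shift -> 14

Answer: acc=125 shift=7
acc=5117 shift=14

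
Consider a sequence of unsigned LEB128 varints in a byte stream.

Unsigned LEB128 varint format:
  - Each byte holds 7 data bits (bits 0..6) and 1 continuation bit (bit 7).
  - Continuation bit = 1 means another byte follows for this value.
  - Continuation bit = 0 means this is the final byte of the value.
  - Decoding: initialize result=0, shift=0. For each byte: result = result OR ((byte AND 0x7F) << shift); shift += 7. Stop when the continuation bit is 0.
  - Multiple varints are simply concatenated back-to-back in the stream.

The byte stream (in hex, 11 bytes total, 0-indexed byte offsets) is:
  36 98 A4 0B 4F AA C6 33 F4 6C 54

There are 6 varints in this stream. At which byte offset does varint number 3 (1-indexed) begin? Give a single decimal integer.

  byte[0]=0x36 cont=0 payload=0x36=54: acc |= 54<<0 -> acc=54 shift=7 [end]
Varint 1: bytes[0:1] = 36 -> value 54 (1 byte(s))
  byte[1]=0x98 cont=1 payload=0x18=24: acc |= 24<<0 -> acc=24 shift=7
  byte[2]=0xA4 cont=1 payload=0x24=36: acc |= 36<<7 -> acc=4632 shift=14
  byte[3]=0x0B cont=0 payload=0x0B=11: acc |= 11<<14 -> acc=184856 shift=21 [end]
Varint 2: bytes[1:4] = 98 A4 0B -> value 184856 (3 byte(s))
  byte[4]=0x4F cont=0 payload=0x4F=79: acc |= 79<<0 -> acc=79 shift=7 [end]
Varint 3: bytes[4:5] = 4F -> value 79 (1 byte(s))
  byte[5]=0xAA cont=1 payload=0x2A=42: acc |= 42<<0 -> acc=42 shift=7
  byte[6]=0xC6 cont=1 payload=0x46=70: acc |= 70<<7 -> acc=9002 shift=14
  byte[7]=0x33 cont=0 payload=0x33=51: acc |= 51<<14 -> acc=844586 shift=21 [end]
Varint 4: bytes[5:8] = AA C6 33 -> value 844586 (3 byte(s))
  byte[8]=0xF4 cont=1 payload=0x74=116: acc |= 116<<0 -> acc=116 shift=7
  byte[9]=0x6C cont=0 payload=0x6C=108: acc |= 108<<7 -> acc=13940 shift=14 [end]
Varint 5: bytes[8:10] = F4 6C -> value 13940 (2 byte(s))
  byte[10]=0x54 cont=0 payload=0x54=84: acc |= 84<<0 -> acc=84 shift=7 [end]
Varint 6: bytes[10:11] = 54 -> value 84 (1 byte(s))

Answer: 4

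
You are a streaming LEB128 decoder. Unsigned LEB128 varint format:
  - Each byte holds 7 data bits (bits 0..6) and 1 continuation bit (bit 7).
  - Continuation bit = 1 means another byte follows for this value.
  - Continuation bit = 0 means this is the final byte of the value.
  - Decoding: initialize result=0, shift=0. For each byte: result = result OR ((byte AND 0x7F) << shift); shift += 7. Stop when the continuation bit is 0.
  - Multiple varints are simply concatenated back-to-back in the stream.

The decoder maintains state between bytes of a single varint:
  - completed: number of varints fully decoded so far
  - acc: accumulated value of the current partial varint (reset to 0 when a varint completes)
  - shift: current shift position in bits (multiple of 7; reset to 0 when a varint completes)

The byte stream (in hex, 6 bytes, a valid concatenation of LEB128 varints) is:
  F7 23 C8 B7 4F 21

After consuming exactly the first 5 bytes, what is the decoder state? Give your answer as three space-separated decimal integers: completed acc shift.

byte[0]=0xF7 cont=1 payload=0x77: acc |= 119<<0 -> completed=0 acc=119 shift=7
byte[1]=0x23 cont=0 payload=0x23: varint #1 complete (value=4599); reset -> completed=1 acc=0 shift=0
byte[2]=0xC8 cont=1 payload=0x48: acc |= 72<<0 -> completed=1 acc=72 shift=7
byte[3]=0xB7 cont=1 payload=0x37: acc |= 55<<7 -> completed=1 acc=7112 shift=14
byte[4]=0x4F cont=0 payload=0x4F: varint #2 complete (value=1301448); reset -> completed=2 acc=0 shift=0

Answer: 2 0 0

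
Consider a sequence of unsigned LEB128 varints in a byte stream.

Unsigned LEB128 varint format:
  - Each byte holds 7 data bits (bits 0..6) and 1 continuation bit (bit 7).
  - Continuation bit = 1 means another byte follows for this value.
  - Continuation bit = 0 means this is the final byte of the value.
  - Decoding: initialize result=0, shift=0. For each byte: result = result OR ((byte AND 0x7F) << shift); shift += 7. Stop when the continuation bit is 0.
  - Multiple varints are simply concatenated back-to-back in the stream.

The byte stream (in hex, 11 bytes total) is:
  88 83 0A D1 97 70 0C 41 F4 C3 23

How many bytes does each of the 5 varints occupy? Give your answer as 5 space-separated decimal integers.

Answer: 3 3 1 1 3

Derivation:
  byte[0]=0x88 cont=1 payload=0x08=8: acc |= 8<<0 -> acc=8 shift=7
  byte[1]=0x83 cont=1 payload=0x03=3: acc |= 3<<7 -> acc=392 shift=14
  byte[2]=0x0A cont=0 payload=0x0A=10: acc |= 10<<14 -> acc=164232 shift=21 [end]
Varint 1: bytes[0:3] = 88 83 0A -> value 164232 (3 byte(s))
  byte[3]=0xD1 cont=1 payload=0x51=81: acc |= 81<<0 -> acc=81 shift=7
  byte[4]=0x97 cont=1 payload=0x17=23: acc |= 23<<7 -> acc=3025 shift=14
  byte[5]=0x70 cont=0 payload=0x70=112: acc |= 112<<14 -> acc=1838033 shift=21 [end]
Varint 2: bytes[3:6] = D1 97 70 -> value 1838033 (3 byte(s))
  byte[6]=0x0C cont=0 payload=0x0C=12: acc |= 12<<0 -> acc=12 shift=7 [end]
Varint 3: bytes[6:7] = 0C -> value 12 (1 byte(s))
  byte[7]=0x41 cont=0 payload=0x41=65: acc |= 65<<0 -> acc=65 shift=7 [end]
Varint 4: bytes[7:8] = 41 -> value 65 (1 byte(s))
  byte[8]=0xF4 cont=1 payload=0x74=116: acc |= 116<<0 -> acc=116 shift=7
  byte[9]=0xC3 cont=1 payload=0x43=67: acc |= 67<<7 -> acc=8692 shift=14
  byte[10]=0x23 cont=0 payload=0x23=35: acc |= 35<<14 -> acc=582132 shift=21 [end]
Varint 5: bytes[8:11] = F4 C3 23 -> value 582132 (3 byte(s))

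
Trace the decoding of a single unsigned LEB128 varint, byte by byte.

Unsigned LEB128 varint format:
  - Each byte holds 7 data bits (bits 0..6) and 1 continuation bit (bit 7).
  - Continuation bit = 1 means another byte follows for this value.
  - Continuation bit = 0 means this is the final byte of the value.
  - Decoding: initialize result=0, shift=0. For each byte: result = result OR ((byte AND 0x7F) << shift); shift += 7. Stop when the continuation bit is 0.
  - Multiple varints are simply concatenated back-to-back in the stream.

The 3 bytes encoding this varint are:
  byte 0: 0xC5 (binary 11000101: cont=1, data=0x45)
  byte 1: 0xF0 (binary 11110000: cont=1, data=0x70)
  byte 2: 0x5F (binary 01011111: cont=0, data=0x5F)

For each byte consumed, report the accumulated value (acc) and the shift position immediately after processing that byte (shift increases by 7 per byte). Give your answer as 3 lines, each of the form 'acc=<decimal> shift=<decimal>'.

byte 0=0xC5: payload=0x45=69, contrib = 69<<0 = 69; acc -> 69, shift -> 7
byte 1=0xF0: payload=0x70=112, contrib = 112<<7 = 14336; acc -> 14405, shift -> 14
byte 2=0x5F: payload=0x5F=95, contrib = 95<<14 = 1556480; acc -> 1570885, shift -> 21

Answer: acc=69 shift=7
acc=14405 shift=14
acc=1570885 shift=21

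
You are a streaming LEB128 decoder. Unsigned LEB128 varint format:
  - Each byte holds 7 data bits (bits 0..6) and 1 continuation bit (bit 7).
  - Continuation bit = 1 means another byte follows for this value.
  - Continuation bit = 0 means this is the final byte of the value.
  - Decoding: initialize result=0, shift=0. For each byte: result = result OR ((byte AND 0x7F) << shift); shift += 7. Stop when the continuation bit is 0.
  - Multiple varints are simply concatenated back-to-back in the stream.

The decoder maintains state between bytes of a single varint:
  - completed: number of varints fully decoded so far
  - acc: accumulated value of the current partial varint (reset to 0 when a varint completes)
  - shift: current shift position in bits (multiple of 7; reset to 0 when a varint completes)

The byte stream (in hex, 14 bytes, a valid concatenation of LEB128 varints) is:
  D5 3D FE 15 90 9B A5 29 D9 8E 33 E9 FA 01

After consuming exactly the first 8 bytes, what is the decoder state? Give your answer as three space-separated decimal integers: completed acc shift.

Answer: 3 0 0

Derivation:
byte[0]=0xD5 cont=1 payload=0x55: acc |= 85<<0 -> completed=0 acc=85 shift=7
byte[1]=0x3D cont=0 payload=0x3D: varint #1 complete (value=7893); reset -> completed=1 acc=0 shift=0
byte[2]=0xFE cont=1 payload=0x7E: acc |= 126<<0 -> completed=1 acc=126 shift=7
byte[3]=0x15 cont=0 payload=0x15: varint #2 complete (value=2814); reset -> completed=2 acc=0 shift=0
byte[4]=0x90 cont=1 payload=0x10: acc |= 16<<0 -> completed=2 acc=16 shift=7
byte[5]=0x9B cont=1 payload=0x1B: acc |= 27<<7 -> completed=2 acc=3472 shift=14
byte[6]=0xA5 cont=1 payload=0x25: acc |= 37<<14 -> completed=2 acc=609680 shift=21
byte[7]=0x29 cont=0 payload=0x29: varint #3 complete (value=86592912); reset -> completed=3 acc=0 shift=0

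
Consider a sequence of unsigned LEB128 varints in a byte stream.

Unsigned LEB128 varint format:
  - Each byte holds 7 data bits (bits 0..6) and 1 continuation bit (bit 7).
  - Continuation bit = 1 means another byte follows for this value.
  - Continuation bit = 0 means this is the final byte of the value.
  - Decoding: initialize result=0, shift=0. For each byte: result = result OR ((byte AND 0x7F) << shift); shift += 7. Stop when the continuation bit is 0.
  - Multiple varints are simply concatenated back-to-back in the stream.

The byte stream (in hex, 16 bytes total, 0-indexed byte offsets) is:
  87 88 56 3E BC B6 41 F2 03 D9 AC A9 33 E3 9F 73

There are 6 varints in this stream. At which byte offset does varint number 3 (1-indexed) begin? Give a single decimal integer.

Answer: 4

Derivation:
  byte[0]=0x87 cont=1 payload=0x07=7: acc |= 7<<0 -> acc=7 shift=7
  byte[1]=0x88 cont=1 payload=0x08=8: acc |= 8<<7 -> acc=1031 shift=14
  byte[2]=0x56 cont=0 payload=0x56=86: acc |= 86<<14 -> acc=1410055 shift=21 [end]
Varint 1: bytes[0:3] = 87 88 56 -> value 1410055 (3 byte(s))
  byte[3]=0x3E cont=0 payload=0x3E=62: acc |= 62<<0 -> acc=62 shift=7 [end]
Varint 2: bytes[3:4] = 3E -> value 62 (1 byte(s))
  byte[4]=0xBC cont=1 payload=0x3C=60: acc |= 60<<0 -> acc=60 shift=7
  byte[5]=0xB6 cont=1 payload=0x36=54: acc |= 54<<7 -> acc=6972 shift=14
  byte[6]=0x41 cont=0 payload=0x41=65: acc |= 65<<14 -> acc=1071932 shift=21 [end]
Varint 3: bytes[4:7] = BC B6 41 -> value 1071932 (3 byte(s))
  byte[7]=0xF2 cont=1 payload=0x72=114: acc |= 114<<0 -> acc=114 shift=7
  byte[8]=0x03 cont=0 payload=0x03=3: acc |= 3<<7 -> acc=498 shift=14 [end]
Varint 4: bytes[7:9] = F2 03 -> value 498 (2 byte(s))
  byte[9]=0xD9 cont=1 payload=0x59=89: acc |= 89<<0 -> acc=89 shift=7
  byte[10]=0xAC cont=1 payload=0x2C=44: acc |= 44<<7 -> acc=5721 shift=14
  byte[11]=0xA9 cont=1 payload=0x29=41: acc |= 41<<14 -> acc=677465 shift=21
  byte[12]=0x33 cont=0 payload=0x33=51: acc |= 51<<21 -> acc=107632217 shift=28 [end]
Varint 5: bytes[9:13] = D9 AC A9 33 -> value 107632217 (4 byte(s))
  byte[13]=0xE3 cont=1 payload=0x63=99: acc |= 99<<0 -> acc=99 shift=7
  byte[14]=0x9F cont=1 payload=0x1F=31: acc |= 31<<7 -> acc=4067 shift=14
  byte[15]=0x73 cont=0 payload=0x73=115: acc |= 115<<14 -> acc=1888227 shift=21 [end]
Varint 6: bytes[13:16] = E3 9F 73 -> value 1888227 (3 byte(s))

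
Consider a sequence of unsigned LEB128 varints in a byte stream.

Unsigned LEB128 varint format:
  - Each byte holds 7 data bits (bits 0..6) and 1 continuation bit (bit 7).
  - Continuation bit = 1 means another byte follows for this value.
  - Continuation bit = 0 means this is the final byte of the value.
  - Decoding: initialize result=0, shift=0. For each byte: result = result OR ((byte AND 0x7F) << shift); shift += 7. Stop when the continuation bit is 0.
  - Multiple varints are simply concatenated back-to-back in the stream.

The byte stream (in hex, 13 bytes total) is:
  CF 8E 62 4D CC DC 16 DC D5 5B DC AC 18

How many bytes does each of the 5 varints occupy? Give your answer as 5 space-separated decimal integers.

Answer: 3 1 3 3 3

Derivation:
  byte[0]=0xCF cont=1 payload=0x4F=79: acc |= 79<<0 -> acc=79 shift=7
  byte[1]=0x8E cont=1 payload=0x0E=14: acc |= 14<<7 -> acc=1871 shift=14
  byte[2]=0x62 cont=0 payload=0x62=98: acc |= 98<<14 -> acc=1607503 shift=21 [end]
Varint 1: bytes[0:3] = CF 8E 62 -> value 1607503 (3 byte(s))
  byte[3]=0x4D cont=0 payload=0x4D=77: acc |= 77<<0 -> acc=77 shift=7 [end]
Varint 2: bytes[3:4] = 4D -> value 77 (1 byte(s))
  byte[4]=0xCC cont=1 payload=0x4C=76: acc |= 76<<0 -> acc=76 shift=7
  byte[5]=0xDC cont=1 payload=0x5C=92: acc |= 92<<7 -> acc=11852 shift=14
  byte[6]=0x16 cont=0 payload=0x16=22: acc |= 22<<14 -> acc=372300 shift=21 [end]
Varint 3: bytes[4:7] = CC DC 16 -> value 372300 (3 byte(s))
  byte[7]=0xDC cont=1 payload=0x5C=92: acc |= 92<<0 -> acc=92 shift=7
  byte[8]=0xD5 cont=1 payload=0x55=85: acc |= 85<<7 -> acc=10972 shift=14
  byte[9]=0x5B cont=0 payload=0x5B=91: acc |= 91<<14 -> acc=1501916 shift=21 [end]
Varint 4: bytes[7:10] = DC D5 5B -> value 1501916 (3 byte(s))
  byte[10]=0xDC cont=1 payload=0x5C=92: acc |= 92<<0 -> acc=92 shift=7
  byte[11]=0xAC cont=1 payload=0x2C=44: acc |= 44<<7 -> acc=5724 shift=14
  byte[12]=0x18 cont=0 payload=0x18=24: acc |= 24<<14 -> acc=398940 shift=21 [end]
Varint 5: bytes[10:13] = DC AC 18 -> value 398940 (3 byte(s))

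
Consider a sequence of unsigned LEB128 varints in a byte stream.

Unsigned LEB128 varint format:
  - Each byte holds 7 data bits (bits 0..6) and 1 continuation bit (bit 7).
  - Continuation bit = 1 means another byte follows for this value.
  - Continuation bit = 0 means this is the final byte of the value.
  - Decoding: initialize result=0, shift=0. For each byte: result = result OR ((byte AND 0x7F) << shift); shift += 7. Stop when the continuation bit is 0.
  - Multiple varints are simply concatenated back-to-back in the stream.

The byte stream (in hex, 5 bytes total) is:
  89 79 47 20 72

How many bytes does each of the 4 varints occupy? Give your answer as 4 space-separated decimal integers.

Answer: 2 1 1 1

Derivation:
  byte[0]=0x89 cont=1 payload=0x09=9: acc |= 9<<0 -> acc=9 shift=7
  byte[1]=0x79 cont=0 payload=0x79=121: acc |= 121<<7 -> acc=15497 shift=14 [end]
Varint 1: bytes[0:2] = 89 79 -> value 15497 (2 byte(s))
  byte[2]=0x47 cont=0 payload=0x47=71: acc |= 71<<0 -> acc=71 shift=7 [end]
Varint 2: bytes[2:3] = 47 -> value 71 (1 byte(s))
  byte[3]=0x20 cont=0 payload=0x20=32: acc |= 32<<0 -> acc=32 shift=7 [end]
Varint 3: bytes[3:4] = 20 -> value 32 (1 byte(s))
  byte[4]=0x72 cont=0 payload=0x72=114: acc |= 114<<0 -> acc=114 shift=7 [end]
Varint 4: bytes[4:5] = 72 -> value 114 (1 byte(s))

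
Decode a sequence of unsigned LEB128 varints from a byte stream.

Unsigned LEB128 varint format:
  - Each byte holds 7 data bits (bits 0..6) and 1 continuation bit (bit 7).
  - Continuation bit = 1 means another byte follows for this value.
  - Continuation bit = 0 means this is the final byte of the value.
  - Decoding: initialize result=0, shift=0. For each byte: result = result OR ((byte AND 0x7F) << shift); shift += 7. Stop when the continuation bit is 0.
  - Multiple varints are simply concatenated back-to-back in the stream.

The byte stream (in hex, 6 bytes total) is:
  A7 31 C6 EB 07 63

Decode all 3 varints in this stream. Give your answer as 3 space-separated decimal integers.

  byte[0]=0xA7 cont=1 payload=0x27=39: acc |= 39<<0 -> acc=39 shift=7
  byte[1]=0x31 cont=0 payload=0x31=49: acc |= 49<<7 -> acc=6311 shift=14 [end]
Varint 1: bytes[0:2] = A7 31 -> value 6311 (2 byte(s))
  byte[2]=0xC6 cont=1 payload=0x46=70: acc |= 70<<0 -> acc=70 shift=7
  byte[3]=0xEB cont=1 payload=0x6B=107: acc |= 107<<7 -> acc=13766 shift=14
  byte[4]=0x07 cont=0 payload=0x07=7: acc |= 7<<14 -> acc=128454 shift=21 [end]
Varint 2: bytes[2:5] = C6 EB 07 -> value 128454 (3 byte(s))
  byte[5]=0x63 cont=0 payload=0x63=99: acc |= 99<<0 -> acc=99 shift=7 [end]
Varint 3: bytes[5:6] = 63 -> value 99 (1 byte(s))

Answer: 6311 128454 99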